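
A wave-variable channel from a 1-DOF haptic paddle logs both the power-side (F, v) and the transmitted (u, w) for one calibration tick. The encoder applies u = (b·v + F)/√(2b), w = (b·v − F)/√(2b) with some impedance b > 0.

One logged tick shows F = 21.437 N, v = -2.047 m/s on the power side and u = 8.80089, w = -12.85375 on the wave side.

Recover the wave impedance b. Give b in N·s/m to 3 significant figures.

b = 1.96 N·s/m

u + w = -4.05286;  u + w = √(2b)·v, so √(2b) = -4.05286/(-2.047) = 1.97990.
b = (√(2b))²/2 = 3.92001/2 = 1.96001.
(Check via u − w = 2F/√(2b): u − w = 21.65464, 2F/√(2b) = 21.65460.)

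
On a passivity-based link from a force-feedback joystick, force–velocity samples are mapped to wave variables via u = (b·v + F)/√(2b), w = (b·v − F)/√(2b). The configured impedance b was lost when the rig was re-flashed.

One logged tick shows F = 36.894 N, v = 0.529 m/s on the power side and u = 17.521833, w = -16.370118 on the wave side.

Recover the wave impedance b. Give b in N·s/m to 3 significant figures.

b = 2.37 N·s/m

u + w = 1.151715;  u + w = √(2b)·v, so √(2b) = 1.151715/0.529 = 2.177155.
b = (√(2b))²/2 = 4.740004/2 = 2.370002.
(Check via u − w = 2F/√(2b): u − w = 33.891951, 2F/√(2b) = 33.891937.)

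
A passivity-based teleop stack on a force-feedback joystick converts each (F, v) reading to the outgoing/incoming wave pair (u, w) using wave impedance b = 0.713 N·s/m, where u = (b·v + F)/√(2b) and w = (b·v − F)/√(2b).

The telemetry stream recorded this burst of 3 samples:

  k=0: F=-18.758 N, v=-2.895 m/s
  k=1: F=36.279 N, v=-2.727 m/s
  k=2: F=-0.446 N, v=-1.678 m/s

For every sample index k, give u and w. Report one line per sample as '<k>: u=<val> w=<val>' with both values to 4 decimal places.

0: u=-17.4367 w=13.9797
1: u=28.7523 w=-32.0088
2: u=-1.3754 w=-0.6284

k=0: b·v=0.713×(-2.895)=-2.0641; √(2b)=1.1942; u=(-2.0641+(-18.758))/1.1942=-17.4367, w=(-2.0641−(-18.758))/1.1942=13.9797
k=1: b·v=0.713×(-2.727)=-1.9444; √(2b)=1.1942; u=(-1.9444+36.279)/1.1942=28.7523, w=(-1.9444−36.279)/1.1942=-32.0088
k=2: b·v=0.713×(-1.678)=-1.1964; √(2b)=1.1942; u=(-1.1964+(-0.446))/1.1942=-1.3754, w=(-1.1964−(-0.446))/1.1942=-0.6284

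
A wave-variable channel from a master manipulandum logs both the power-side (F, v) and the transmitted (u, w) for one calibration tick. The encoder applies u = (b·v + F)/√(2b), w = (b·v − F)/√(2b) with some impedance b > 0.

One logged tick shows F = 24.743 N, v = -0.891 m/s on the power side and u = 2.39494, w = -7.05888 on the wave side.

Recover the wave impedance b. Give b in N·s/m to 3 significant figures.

b = 13.7 N·s/m

u + w = -4.6639;  u + w = √(2b)·v, so √(2b) = -4.6639/(-0.891) = 5.2345.
b = (√(2b))²/2 = 27.4000/2 = 13.7000.
(Check via u − w = 2F/√(2b): u − w = 9.4538, 2F/√(2b) = 9.4538.)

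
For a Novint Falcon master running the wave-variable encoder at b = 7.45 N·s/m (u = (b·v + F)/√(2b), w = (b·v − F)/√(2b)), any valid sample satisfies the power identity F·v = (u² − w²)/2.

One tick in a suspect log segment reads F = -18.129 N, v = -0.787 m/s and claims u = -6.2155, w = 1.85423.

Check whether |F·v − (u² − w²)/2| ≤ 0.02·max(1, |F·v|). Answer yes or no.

no

F·v = (-18.129)×(-0.787) = 14.26752 W.
(u² − w²)/2 = (38.63244 − 3.43817)/2 = 17.59714 W.
|Δ| = 3.32961;  2% of max(1, |F·v|) = 0.28535.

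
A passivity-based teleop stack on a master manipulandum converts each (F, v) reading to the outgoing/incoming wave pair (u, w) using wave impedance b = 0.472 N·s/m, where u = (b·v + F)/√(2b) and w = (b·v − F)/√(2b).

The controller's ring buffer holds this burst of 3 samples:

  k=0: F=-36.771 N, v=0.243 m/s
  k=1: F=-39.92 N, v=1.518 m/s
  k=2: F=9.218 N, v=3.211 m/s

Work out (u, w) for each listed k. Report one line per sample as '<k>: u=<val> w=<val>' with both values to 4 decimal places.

k=0: b·v=0.472×0.243=0.1147; √(2b)=0.9716; u=(0.1147+(-36.771))/0.9716=-37.7279, w=(0.1147−(-36.771))/0.9716=37.9640
k=1: b·v=0.472×1.518=0.7165; √(2b)=0.9716; u=(0.7165+(-39.92))/0.9716=-40.3496, w=(0.7165−(-39.92))/0.9716=41.8245
k=2: b·v=0.472×3.211=1.5156; √(2b)=0.9716; u=(1.5156+9.218)/0.9716=11.0474, w=(1.5156−9.218)/0.9716=-7.9276

0: u=-37.7279 w=37.9640
1: u=-40.3496 w=41.8245
2: u=11.0474 w=-7.9276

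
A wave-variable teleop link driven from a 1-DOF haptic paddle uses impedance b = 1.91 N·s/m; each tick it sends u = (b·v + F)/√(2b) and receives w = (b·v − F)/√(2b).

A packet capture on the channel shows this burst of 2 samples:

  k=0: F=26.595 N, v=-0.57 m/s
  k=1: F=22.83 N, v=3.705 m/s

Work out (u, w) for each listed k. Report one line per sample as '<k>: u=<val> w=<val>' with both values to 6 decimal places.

k=0: b·v=1.91×(-0.57)=-1.088700; √(2b)=1.954482; u=(-1.088700+26.595)/1.954482=13.050158, w=(-1.088700−26.595)/1.954482=-14.164213
k=1: b·v=1.91×3.705=7.076550; √(2b)=1.954482; u=(7.076550+22.83)/1.954482=15.301522, w=(7.076550−22.83)/1.954482=-8.060166

0: u=13.050158 w=-14.164213
1: u=15.301522 w=-8.060166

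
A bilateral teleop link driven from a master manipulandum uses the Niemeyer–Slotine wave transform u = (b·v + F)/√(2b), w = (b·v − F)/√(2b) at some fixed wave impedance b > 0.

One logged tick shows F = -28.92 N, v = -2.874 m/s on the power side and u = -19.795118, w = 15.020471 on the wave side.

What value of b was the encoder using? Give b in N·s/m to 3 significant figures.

b = 1.38 N·s/m

u + w = -4.774647;  u + w = √(2b)·v, so √(2b) = -4.774647/(-2.874) = 1.661325.
b = (√(2b))²/2 = 2.760000/2 = 1.380000.
(Check via u − w = 2F/√(2b): u − w = -34.815589, 2F/√(2b) = -34.815592.)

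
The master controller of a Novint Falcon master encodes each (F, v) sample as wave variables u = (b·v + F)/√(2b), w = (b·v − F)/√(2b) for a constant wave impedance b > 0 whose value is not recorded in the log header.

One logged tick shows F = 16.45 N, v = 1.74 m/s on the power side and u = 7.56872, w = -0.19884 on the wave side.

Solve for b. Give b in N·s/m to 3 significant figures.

b = 8.97 N·s/m

u + w = 7.3699;  u + w = √(2b)·v, so √(2b) = 7.3699/1.74 = 4.2356.
b = (√(2b))²/2 = 17.9400/2 = 8.9700.
(Check via u − w = 2F/√(2b): u − w = 7.7676, 2F/√(2b) = 7.7676.)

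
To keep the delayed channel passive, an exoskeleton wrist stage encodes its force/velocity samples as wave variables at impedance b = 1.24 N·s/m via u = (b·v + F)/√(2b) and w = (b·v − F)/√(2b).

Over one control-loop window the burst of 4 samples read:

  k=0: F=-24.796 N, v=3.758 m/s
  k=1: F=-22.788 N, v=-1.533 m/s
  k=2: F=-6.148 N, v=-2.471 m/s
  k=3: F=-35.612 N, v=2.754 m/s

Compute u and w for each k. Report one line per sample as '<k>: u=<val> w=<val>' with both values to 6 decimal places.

k=0: b·v=1.24×3.758=4.659920; √(2b)=1.574802; u=(4.659920+(-24.796))/1.574802=-12.786424, w=(4.659920−(-24.796))/1.574802=18.704528
k=1: b·v=1.24×(-1.533)=-1.900920; √(2b)=1.574802; u=(-1.900920+(-22.788))/1.574802=-15.677480, w=(-1.900920−(-22.788))/1.574802=13.263309
k=2: b·v=1.24×(-2.471)=-3.064040; √(2b)=1.574802; u=(-3.064040+(-6.148))/1.574802=-5.849651, w=(-3.064040−(-6.148))/1.574802=1.958317
k=3: b·v=1.24×2.754=3.414960; √(2b)=1.574802; u=(3.414960+(-35.612))/1.574802=-20.445141, w=(3.414960−(-35.612))/1.574802=24.782144

0: u=-12.786424 w=18.704528
1: u=-15.677480 w=13.263309
2: u=-5.849651 w=1.958317
3: u=-20.445141 w=24.782144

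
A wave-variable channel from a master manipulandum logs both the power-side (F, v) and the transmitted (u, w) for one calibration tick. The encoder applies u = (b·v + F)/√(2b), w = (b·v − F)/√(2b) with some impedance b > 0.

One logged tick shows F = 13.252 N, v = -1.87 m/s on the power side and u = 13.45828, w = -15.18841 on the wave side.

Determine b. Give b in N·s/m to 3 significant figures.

u + w = -1.73013;  u + w = √(2b)·v, so √(2b) = -1.73013/(-1.87) = 0.92520.
b = (√(2b))²/2 = 0.85600/2 = 0.42800.
(Check via u − w = 2F/√(2b): u − w = 28.64669, 2F/√(2b) = 28.64668.)

b = 0.428 N·s/m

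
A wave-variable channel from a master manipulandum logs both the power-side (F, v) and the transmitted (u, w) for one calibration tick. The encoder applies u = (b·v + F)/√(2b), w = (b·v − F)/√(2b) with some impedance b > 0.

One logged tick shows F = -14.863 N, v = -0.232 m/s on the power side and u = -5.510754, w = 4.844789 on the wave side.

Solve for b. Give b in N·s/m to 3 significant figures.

b = 4.12 N·s/m

u + w = -0.665965;  u + w = √(2b)·v, so √(2b) = -0.665965/(-0.232) = 2.870539.
b = (√(2b))²/2 = 8.239993/2 = 4.119996.
(Check via u − w = 2F/√(2b): u − w = -10.355543, 2F/√(2b) = -10.355547.)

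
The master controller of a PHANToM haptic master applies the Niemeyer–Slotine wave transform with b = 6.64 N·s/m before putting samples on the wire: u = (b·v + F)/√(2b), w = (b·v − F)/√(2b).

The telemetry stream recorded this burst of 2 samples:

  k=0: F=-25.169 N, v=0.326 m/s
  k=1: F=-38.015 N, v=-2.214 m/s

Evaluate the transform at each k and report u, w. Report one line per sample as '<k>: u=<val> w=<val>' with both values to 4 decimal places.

0: u=-6.3126 w=7.5006
1: u=-14.4658 w=6.3976

k=0: b·v=6.64×0.326=2.1646; √(2b)=3.6442; u=(2.1646+(-25.169))/3.6442=-6.3126, w=(2.1646−(-25.169))/3.6442=7.5006
k=1: b·v=6.64×(-2.214)=-14.7010; √(2b)=3.6442; u=(-14.7010+(-38.015))/3.6442=-14.4658, w=(-14.7010−(-38.015))/3.6442=6.3976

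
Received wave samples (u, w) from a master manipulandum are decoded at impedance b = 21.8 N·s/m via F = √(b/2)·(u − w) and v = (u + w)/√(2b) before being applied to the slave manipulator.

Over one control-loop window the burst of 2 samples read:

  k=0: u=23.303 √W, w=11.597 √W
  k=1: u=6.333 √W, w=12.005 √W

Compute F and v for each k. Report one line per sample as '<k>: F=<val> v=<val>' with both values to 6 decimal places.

k=0: u−w=11.706000, u+w=34.900000; √(b/2)=3.301515, √(2b)=6.603030; F=3.301515×11.706=38.647532, v=34.900000/6.603030=5.285453
k=1: u−w=-5.672000, u+w=18.338000; √(b/2)=3.301515, √(2b)=6.603030; F=3.301515×(-5.672)=-18.726192, v=18.338000/6.603030=2.777210

0: F=38.647532 v=5.285453
1: F=-18.726192 v=2.777210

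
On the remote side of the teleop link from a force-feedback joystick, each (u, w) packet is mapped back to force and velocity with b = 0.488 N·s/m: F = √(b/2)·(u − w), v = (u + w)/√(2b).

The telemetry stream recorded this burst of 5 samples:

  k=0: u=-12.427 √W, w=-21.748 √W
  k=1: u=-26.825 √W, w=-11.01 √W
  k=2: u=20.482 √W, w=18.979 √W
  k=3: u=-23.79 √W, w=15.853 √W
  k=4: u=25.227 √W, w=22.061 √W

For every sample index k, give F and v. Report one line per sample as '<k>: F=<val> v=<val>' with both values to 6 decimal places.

0: F=4.604234 v=-34.592633
1: F=-7.812034 v=-38.297359
2: F=0.742427 v=39.943230
3: F=-19.582197 v=-8.033993
4: F=1.563889 v=47.865879

k=0: u−w=9.321000, u+w=-34.175000; √(b/2)=0.493964, √(2b)=0.987927; F=0.493964×9.321=4.604234, v=-34.175000/0.987927=-34.592633
k=1: u−w=-15.815000, u+w=-37.835000; √(b/2)=0.493964, √(2b)=0.987927; F=0.493964×(-15.815)=-7.812034, v=-37.835000/0.987927=-38.297359
k=2: u−w=1.503000, u+w=39.461000; √(b/2)=0.493964, √(2b)=0.987927; F=0.493964×1.503=0.742427, v=39.461000/0.987927=39.943230
k=3: u−w=-39.643000, u+w=-7.937000; √(b/2)=0.493964, √(2b)=0.987927; F=0.493964×(-39.643)=-19.582197, v=-7.937000/0.987927=-8.033993
k=4: u−w=3.166000, u+w=47.288000; √(b/2)=0.493964, √(2b)=0.987927; F=0.493964×3.166=1.563889, v=47.288000/0.987927=47.865879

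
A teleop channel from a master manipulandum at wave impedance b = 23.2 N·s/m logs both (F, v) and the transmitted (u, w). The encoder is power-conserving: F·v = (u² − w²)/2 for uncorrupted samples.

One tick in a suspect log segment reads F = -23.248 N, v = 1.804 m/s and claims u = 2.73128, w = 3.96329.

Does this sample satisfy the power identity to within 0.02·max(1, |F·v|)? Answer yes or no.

F·v = (-23.248)×1.804 = -41.93939 W.
(u² − w²)/2 = (7.45989 − 15.70767)/2 = -4.12389 W.
|Δ| = 37.81550;  2% of max(1, |F·v|) = 0.83879.

no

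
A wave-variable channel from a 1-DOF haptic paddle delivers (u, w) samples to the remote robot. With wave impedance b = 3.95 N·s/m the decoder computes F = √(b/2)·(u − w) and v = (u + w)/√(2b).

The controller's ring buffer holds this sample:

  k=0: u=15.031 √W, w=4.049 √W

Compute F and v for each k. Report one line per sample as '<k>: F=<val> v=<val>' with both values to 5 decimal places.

k=0: u−w=10.98200, u+w=19.08000; √(b/2)=1.40535, √(2b)=2.81069; F=1.40535×10.982=15.43352, v=19.08000/2.81069=6.78836

0: F=15.43352 v=6.78836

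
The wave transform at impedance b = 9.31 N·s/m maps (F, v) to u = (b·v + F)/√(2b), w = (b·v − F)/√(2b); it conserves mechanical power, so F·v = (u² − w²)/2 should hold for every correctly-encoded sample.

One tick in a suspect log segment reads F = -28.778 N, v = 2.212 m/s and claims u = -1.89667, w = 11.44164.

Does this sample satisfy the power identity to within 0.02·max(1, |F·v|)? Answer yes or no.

yes

F·v = (-28.778)×2.212 = -63.65694 W.
(u² − w²)/2 = (3.59736 − 130.91113)/2 = -63.65688 W.
|Δ| = 0.00005;  2% of max(1, |F·v|) = 1.27314.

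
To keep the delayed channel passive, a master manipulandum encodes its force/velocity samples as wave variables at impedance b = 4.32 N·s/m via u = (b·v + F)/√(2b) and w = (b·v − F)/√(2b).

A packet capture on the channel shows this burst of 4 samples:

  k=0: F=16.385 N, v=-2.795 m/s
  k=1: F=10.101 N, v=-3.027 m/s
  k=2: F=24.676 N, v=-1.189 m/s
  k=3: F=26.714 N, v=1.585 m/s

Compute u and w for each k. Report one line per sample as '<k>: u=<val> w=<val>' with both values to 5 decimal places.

k=0: b·v=4.32×(-2.795)=-12.07440; √(2b)=2.93939; u=(-12.07440+16.385)/2.93939=1.46650, w=(-12.07440−16.385)/2.93939=-9.68208
k=1: b·v=4.32×(-3.027)=-13.07664; √(2b)=2.93939; u=(-13.07664+10.101)/2.93939=-1.01233, w=(-13.07664−10.101)/2.93939=-7.88519
k=2: b·v=4.32×(-1.189)=-5.13648; √(2b)=2.93939; u=(-5.13648+24.676)/2.93939=6.64748, w=(-5.13648−24.676)/2.93939=-10.14241
k=3: b·v=4.32×1.585=6.84720; √(2b)=2.93939; u=(6.84720+26.714)/2.93939=11.41775, w=(6.84720−26.714)/2.93939=-6.75882

0: u=1.46650 w=-9.68208
1: u=-1.01233 w=-7.88519
2: u=6.64748 w=-10.14241
3: u=11.41775 w=-6.75882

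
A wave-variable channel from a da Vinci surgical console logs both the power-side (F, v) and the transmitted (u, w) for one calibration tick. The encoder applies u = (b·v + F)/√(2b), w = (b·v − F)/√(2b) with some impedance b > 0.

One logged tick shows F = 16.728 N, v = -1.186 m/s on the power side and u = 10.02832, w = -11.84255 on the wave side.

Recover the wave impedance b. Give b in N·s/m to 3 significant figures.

u + w = -1.81423;  u + w = √(2b)·v, so √(2b) = -1.81423/(-1.186) = 1.52970.
b = (√(2b))²/2 = 2.34000/2 = 1.17000.
(Check via u − w = 2F/√(2b): u − w = 21.87087, 2F/√(2b) = 21.87089.)

b = 1.17 N·s/m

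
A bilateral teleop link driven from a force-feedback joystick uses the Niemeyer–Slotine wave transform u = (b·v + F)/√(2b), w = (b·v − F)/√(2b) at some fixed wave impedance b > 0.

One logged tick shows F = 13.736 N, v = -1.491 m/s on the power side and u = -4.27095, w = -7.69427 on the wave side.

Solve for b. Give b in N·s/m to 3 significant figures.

b = 32.2 N·s/m

u + w = -11.96522;  u + w = √(2b)·v, so √(2b) = -11.96522/(-1.491) = 8.02496.
b = (√(2b))²/2 = 64.40003/2 = 32.20002.
(Check via u − w = 2F/√(2b): u − w = 3.42332, 2F/√(2b) = 3.42332.)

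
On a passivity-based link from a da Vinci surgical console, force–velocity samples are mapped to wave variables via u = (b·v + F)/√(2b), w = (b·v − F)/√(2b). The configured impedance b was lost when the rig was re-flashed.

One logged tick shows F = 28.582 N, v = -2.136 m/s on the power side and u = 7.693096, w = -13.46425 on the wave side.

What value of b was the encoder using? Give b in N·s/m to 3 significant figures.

b = 3.65 N·s/m

u + w = -5.771154;  u + w = √(2b)·v, so √(2b) = -5.771154/(-2.136) = 2.701851.
b = (√(2b))²/2 = 7.299999/2 = 3.650000.
(Check via u − w = 2F/√(2b): u − w = 21.157346, 2F/√(2b) = 21.157346.)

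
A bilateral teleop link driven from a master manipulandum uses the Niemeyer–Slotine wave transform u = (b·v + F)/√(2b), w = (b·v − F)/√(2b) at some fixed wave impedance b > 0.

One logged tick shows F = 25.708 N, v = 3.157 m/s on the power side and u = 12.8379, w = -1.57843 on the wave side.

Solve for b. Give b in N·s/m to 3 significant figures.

b = 6.36 N·s/m

u + w = 11.2595;  u + w = √(2b)·v, so √(2b) = 11.2595/3.157 = 3.5665.
b = (√(2b))²/2 = 12.7200/2 = 6.3600.
(Check via u − w = 2F/√(2b): u − w = 14.4163, 2F/√(2b) = 14.4163.)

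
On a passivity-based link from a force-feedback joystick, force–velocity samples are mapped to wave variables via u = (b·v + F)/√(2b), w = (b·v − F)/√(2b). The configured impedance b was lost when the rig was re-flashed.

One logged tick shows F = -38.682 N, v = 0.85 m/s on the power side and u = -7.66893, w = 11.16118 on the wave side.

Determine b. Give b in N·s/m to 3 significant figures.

b = 8.44 N·s/m

u + w = 3.4923;  u + w = √(2b)·v, so √(2b) = 3.4923/0.85 = 4.1085.
b = (√(2b))²/2 = 16.8800/2 = 8.4400.
(Check via u − w = 2F/√(2b): u − w = -18.8301, 2F/√(2b) = -18.8301.)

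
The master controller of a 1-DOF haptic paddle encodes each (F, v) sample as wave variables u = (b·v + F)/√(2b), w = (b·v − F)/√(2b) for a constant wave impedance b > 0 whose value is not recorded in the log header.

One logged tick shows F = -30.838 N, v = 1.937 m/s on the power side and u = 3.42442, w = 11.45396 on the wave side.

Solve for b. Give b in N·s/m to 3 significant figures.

b = 29.5 N·s/m

u + w = 14.87838;  u + w = √(2b)·v, so √(2b) = 14.87838/1.937 = 7.68115.
b = (√(2b))²/2 = 59.00001/2 = 29.50000.
(Check via u − w = 2F/√(2b): u − w = -8.02954, 2F/√(2b) = -8.02953.)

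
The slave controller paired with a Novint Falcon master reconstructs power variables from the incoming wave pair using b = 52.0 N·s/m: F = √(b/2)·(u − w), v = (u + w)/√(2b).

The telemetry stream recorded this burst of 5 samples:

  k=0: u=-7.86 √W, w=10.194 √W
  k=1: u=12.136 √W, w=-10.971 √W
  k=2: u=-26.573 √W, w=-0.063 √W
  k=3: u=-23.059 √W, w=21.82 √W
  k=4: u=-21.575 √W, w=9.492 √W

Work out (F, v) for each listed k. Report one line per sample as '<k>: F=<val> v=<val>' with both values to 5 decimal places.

0: F=-92.05770 v=0.22887
1: F=117.82304 v=0.11424
2: F=-135.17501 v=-2.61187
3: F=-228.83890 v=-0.12149
4: F=-158.41124 v=-1.18484

k=0: u−w=-18.05400, u+w=2.33400; √(b/2)=5.09902, √(2b)=10.19804; F=5.09902×(-18.054)=-92.05770, v=2.33400/10.19804=0.22887
k=1: u−w=23.10700, u+w=1.16500; √(b/2)=5.09902, √(2b)=10.19804; F=5.09902×23.107=117.82304, v=1.16500/10.19804=0.11424
k=2: u−w=-26.51000, u+w=-26.63600; √(b/2)=5.09902, √(2b)=10.19804; F=5.09902×(-26.51)=-135.17501, v=-26.63600/10.19804=-2.61187
k=3: u−w=-44.87900, u+w=-1.23900; √(b/2)=5.09902, √(2b)=10.19804; F=5.09902×(-44.879)=-228.83890, v=-1.23900/10.19804=-0.12149
k=4: u−w=-31.06700, u+w=-12.08300; √(b/2)=5.09902, √(2b)=10.19804; F=5.09902×(-31.067)=-158.41124, v=-12.08300/10.19804=-1.18484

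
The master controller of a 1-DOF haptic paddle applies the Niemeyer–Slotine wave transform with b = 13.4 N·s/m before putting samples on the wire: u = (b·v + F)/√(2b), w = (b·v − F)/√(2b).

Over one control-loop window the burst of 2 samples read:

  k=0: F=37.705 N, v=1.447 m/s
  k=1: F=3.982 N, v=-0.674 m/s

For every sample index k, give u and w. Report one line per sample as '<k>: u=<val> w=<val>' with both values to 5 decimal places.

0: u=11.02882 w=-3.53789
1: u=-0.97542 w=-2.51380

k=0: b·v=13.4×1.447=19.38980; √(2b)=5.17687; u=(19.38980+37.705)/5.17687=11.02882, w=(19.38980−37.705)/5.17687=-3.53789
k=1: b·v=13.4×(-0.674)=-9.03160; √(2b)=5.17687; u=(-9.03160+3.982)/5.17687=-0.97542, w=(-9.03160−3.982)/5.17687=-2.51380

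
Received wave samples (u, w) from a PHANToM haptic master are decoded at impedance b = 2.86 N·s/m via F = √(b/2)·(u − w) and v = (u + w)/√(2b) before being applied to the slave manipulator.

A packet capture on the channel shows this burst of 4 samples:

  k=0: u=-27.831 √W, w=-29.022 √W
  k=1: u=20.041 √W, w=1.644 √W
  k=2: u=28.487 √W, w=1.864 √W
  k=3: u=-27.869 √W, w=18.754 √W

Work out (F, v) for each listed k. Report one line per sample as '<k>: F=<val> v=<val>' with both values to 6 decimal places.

0: F=1.424229 v=-23.771433
1: F=21.999612 v=9.066954
2: F=31.836478 v=12.690391
3: F=-55.752999 v=-3.811173

k=0: u−w=1.191000, u+w=-56.853000; √(b/2)=1.195826, √(2b)=2.391652; F=1.195826×1.191=1.424229, v=-56.853000/2.391652=-23.771433
k=1: u−w=18.397000, u+w=21.685000; √(b/2)=1.195826, √(2b)=2.391652; F=1.195826×18.397=21.999612, v=21.685000/2.391652=9.066954
k=2: u−w=26.623000, u+w=30.351000; √(b/2)=1.195826, √(2b)=2.391652; F=1.195826×26.623=31.836478, v=30.351000/2.391652=12.690391
k=3: u−w=-46.623000, u+w=-9.115000; √(b/2)=1.195826, √(2b)=2.391652; F=1.195826×(-46.623)=-55.752999, v=-9.115000/2.391652=-3.811173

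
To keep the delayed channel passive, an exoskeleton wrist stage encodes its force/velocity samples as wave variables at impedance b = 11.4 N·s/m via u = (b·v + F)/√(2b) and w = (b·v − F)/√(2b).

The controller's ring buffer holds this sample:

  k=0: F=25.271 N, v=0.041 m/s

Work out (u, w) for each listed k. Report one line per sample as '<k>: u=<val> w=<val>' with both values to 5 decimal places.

k=0: b·v=11.4×0.041=0.46740; √(2b)=4.77493; u=(0.46740+25.271)/4.77493=5.39031, w=(0.46740−25.271)/4.77493=-5.19454

0: u=5.39031 w=-5.19454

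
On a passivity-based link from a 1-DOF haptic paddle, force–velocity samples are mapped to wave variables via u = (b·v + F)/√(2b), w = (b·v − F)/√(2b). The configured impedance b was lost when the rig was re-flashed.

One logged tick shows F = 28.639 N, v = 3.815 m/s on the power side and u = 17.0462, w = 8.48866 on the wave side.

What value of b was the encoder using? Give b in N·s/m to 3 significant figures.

b = 22.4 N·s/m

u + w = 25.53486;  u + w = √(2b)·v, so √(2b) = 25.53486/3.815 = 6.69328.
b = (√(2b))²/2 = 44.79999/2 = 22.39999.
(Check via u − w = 2F/√(2b): u − w = 8.55754, 2F/√(2b) = 8.55754.)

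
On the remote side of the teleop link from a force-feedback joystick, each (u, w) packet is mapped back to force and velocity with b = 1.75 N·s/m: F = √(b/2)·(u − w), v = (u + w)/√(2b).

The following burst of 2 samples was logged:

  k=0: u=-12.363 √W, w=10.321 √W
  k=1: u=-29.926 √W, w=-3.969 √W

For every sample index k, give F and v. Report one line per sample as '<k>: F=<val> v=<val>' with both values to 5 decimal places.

k=0: u−w=-22.68400, u+w=-2.04200; √(b/2)=0.93541, √(2b)=1.87083; F=0.93541×(-22.684)=-21.21894, v=-2.04200/1.87083=-1.09149
k=1: u−w=-25.95700, u+w=-33.89500; √(b/2)=0.93541, √(2b)=1.87083; F=0.93541×(-25.957)=-24.28055, v=-33.89500/1.87083=-18.11764

0: F=-21.21894 v=-1.09149
1: F=-24.28055 v=-18.11764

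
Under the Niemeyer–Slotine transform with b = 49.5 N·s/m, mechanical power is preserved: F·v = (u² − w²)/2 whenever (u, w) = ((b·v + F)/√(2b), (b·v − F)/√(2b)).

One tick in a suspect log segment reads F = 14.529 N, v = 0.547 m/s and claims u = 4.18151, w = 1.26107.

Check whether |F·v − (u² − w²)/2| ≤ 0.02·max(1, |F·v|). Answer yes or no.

yes

F·v = 14.529×0.547 = 7.94736 W.
(u² − w²)/2 = (17.48503 − 1.59030)/2 = 7.94736 W.
|Δ| = 0.00000;  2% of max(1, |F·v|) = 0.15895.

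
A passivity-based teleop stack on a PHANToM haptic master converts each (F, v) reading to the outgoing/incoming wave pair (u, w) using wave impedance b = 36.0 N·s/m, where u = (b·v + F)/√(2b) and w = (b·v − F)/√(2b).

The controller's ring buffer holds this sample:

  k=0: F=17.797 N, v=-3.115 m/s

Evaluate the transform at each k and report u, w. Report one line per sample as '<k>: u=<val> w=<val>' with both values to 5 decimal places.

k=0: b·v=36.0×(-3.115)=-112.14000; √(2b)=8.48528; u=(-112.14000+17.797)/8.48528=-11.11843, w=(-112.14000−17.797)/8.48528=-15.31322

0: u=-11.11843 w=-15.31322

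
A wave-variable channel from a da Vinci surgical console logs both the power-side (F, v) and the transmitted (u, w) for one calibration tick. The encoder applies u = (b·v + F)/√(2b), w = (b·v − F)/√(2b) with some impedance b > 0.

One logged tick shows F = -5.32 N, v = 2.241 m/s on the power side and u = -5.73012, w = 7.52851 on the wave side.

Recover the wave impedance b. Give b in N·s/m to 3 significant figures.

b = 0.322 N·s/m

u + w = 1.7984;  u + w = √(2b)·v, so √(2b) = 1.7984/2.241 = 0.8025.
b = (√(2b))²/2 = 0.6440/2 = 0.3220.
(Check via u − w = 2F/√(2b): u − w = -13.2586, 2F/√(2b) = -13.2587.)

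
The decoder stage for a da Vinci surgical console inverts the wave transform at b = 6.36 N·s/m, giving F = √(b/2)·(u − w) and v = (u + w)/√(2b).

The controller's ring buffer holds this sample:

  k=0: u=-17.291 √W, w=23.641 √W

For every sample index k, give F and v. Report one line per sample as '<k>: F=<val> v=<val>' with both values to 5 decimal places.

k=0: u−w=-40.93200, u+w=6.35000; √(b/2)=1.78326, √(2b)=3.56651; F=1.78326×(-40.932)=-72.99221, v=6.35000/3.56651=1.78045

0: F=-72.99221 v=1.78045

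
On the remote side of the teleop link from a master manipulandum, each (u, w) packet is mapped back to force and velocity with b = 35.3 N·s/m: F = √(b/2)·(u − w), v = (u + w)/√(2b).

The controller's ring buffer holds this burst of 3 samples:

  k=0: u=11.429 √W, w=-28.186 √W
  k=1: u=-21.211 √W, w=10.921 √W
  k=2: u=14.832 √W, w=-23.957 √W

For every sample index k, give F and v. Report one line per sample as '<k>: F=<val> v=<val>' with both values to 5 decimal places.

0: F=166.43015 v=-1.99432
1: F=-134.99265 v=-1.22465
2: F=162.95997 v=-1.08600

k=0: u−w=39.61500, u+w=-16.75700; √(b/2)=4.20119, √(2b)=8.40238; F=4.20119×39.615=166.43015, v=-16.75700/8.40238=-1.99432
k=1: u−w=-32.13200, u+w=-10.29000; √(b/2)=4.20119, √(2b)=8.40238; F=4.20119×(-32.132)=-134.99265, v=-10.29000/8.40238=-1.22465
k=2: u−w=38.78900, u+w=-9.12500; √(b/2)=4.20119, √(2b)=8.40238; F=4.20119×38.789=162.95997, v=-9.12500/8.40238=-1.08600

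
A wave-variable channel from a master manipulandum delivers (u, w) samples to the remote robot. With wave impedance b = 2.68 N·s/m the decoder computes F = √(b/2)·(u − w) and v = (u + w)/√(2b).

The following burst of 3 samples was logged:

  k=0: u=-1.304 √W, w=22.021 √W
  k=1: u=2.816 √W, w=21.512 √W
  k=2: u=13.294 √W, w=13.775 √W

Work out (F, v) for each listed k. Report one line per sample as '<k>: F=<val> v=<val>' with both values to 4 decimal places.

k=0: u−w=-23.3250, u+w=20.7170; √(b/2)=1.1576, √(2b)=2.3152; F=1.1576×(-23.325)=-27.0006, v=20.7170/2.3152=8.9484
k=1: u−w=-18.6960, u+w=24.3280; √(b/2)=1.1576, √(2b)=2.3152; F=1.1576×(-18.696)=-21.6422, v=24.3280/2.3152=10.5081
k=2: u−w=-0.4810, u+w=27.0690; √(b/2)=1.1576, √(2b)=2.3152; F=1.1576×(-0.481)=-0.5568, v=27.0690/2.3152=11.6920

0: F=-27.0006 v=8.9484
1: F=-21.6422 v=10.5081
2: F=-0.5568 v=11.6920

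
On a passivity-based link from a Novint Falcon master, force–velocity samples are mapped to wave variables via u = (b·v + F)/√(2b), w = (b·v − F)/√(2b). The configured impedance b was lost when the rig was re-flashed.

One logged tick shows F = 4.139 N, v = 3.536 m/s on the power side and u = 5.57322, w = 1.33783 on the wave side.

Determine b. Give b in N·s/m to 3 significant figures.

b = 1.91 N·s/m

u + w = 6.9111;  u + w = √(2b)·v, so √(2b) = 6.9111/3.536 = 1.9545.
b = (√(2b))²/2 = 3.8200/2 = 1.9100.
(Check via u − w = 2F/√(2b): u − w = 4.2354, 2F/√(2b) = 4.2354.)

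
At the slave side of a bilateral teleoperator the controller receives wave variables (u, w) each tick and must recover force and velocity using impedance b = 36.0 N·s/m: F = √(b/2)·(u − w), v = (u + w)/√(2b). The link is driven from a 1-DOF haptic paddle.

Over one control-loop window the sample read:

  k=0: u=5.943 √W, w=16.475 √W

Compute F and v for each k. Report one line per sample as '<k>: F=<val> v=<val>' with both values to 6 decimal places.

0: F=-44.683492 v=2.641987

k=0: u−w=-10.532000, u+w=22.418000; √(b/2)=4.242641, √(2b)=8.485281; F=4.242641×(-10.532)=-44.683492, v=22.418000/8.485281=2.641987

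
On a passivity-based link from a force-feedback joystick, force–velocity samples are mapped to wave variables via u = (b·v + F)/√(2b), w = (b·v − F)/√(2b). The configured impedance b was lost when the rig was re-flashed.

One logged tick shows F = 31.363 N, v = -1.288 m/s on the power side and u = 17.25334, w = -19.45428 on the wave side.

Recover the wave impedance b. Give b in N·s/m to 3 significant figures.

b = 1.46 N·s/m

u + w = -2.2009;  u + w = √(2b)·v, so √(2b) = -2.2009/(-1.288) = 1.7088.
b = (√(2b))²/2 = 2.9200/2 = 1.4600.
(Check via u − w = 2F/√(2b): u − w = 36.7076, 2F/√(2b) = 36.7075.)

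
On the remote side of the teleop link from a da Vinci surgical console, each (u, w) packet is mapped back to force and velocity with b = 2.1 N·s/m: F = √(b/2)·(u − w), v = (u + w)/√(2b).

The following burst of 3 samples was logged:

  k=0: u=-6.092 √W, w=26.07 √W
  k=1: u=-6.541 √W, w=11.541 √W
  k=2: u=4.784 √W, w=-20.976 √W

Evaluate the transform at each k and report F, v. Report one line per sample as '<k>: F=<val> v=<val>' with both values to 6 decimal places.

k=0: u−w=-32.162000, u+w=19.978000; √(b/2)=1.024695, √(2b)=2.049390; F=1.024695×(-32.162)=-32.956243, v=19.978000/2.049390=9.748266
k=1: u−w=-18.082000, u+w=5.000000; √(b/2)=1.024695, √(2b)=2.049390; F=1.024695×(-18.082)=-18.528536, v=5.000000/2.049390=2.439750
k=2: u−w=25.760000, u+w=-16.192000; √(b/2)=1.024695, √(2b)=2.049390; F=1.024695×25.76=26.396145, v=-16.192000/2.049390=-7.900887

0: F=-32.956243 v=9.748266
1: F=-18.528536 v=2.439750
2: F=26.396145 v=-7.900887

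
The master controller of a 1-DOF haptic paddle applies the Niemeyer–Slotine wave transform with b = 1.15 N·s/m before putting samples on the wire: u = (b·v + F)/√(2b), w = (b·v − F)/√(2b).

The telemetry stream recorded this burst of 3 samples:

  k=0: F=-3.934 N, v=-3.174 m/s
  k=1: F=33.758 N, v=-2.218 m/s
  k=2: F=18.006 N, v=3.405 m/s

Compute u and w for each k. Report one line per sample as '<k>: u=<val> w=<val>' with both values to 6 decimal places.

0: u=-5.000807 w=0.187198
1: u=20.577484 w=-23.941248
2: u=14.454774 w=-9.290836

k=0: b·v=1.15×(-3.174)=-3.650100; √(2b)=1.516575; u=(-3.650100+(-3.934))/1.516575=-5.000807, w=(-3.650100−(-3.934))/1.516575=0.187198
k=1: b·v=1.15×(-2.218)=-2.550700; √(2b)=1.516575; u=(-2.550700+33.758)/1.516575=20.577484, w=(-2.550700−33.758)/1.516575=-23.941248
k=2: b·v=1.15×3.405=3.915750; √(2b)=1.516575; u=(3.915750+18.006)/1.516575=14.454774, w=(3.915750−18.006)/1.516575=-9.290836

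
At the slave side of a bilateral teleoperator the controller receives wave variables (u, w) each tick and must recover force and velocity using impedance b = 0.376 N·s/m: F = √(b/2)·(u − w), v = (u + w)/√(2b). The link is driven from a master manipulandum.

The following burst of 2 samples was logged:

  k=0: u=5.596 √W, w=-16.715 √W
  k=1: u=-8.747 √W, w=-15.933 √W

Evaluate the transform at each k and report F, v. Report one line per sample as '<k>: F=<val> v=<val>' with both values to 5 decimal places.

0: F=9.67382 v=-12.82203
1: F=3.11578 v=-28.46009

k=0: u−w=22.31100, u+w=-11.11900; √(b/2)=0.43359, √(2b)=0.86718; F=0.43359×22.311=9.67382, v=-11.11900/0.86718=-12.82203
k=1: u−w=7.18600, u+w=-24.68000; √(b/2)=0.43359, √(2b)=0.86718; F=0.43359×7.186=3.11578, v=-24.68000/0.86718=-28.46009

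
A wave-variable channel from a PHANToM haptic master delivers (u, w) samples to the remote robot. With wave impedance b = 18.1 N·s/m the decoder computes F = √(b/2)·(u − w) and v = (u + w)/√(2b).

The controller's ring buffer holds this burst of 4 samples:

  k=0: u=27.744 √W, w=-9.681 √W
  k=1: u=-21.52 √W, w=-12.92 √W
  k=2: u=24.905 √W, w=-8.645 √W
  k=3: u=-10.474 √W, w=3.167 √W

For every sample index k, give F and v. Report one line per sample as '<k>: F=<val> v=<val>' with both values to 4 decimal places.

0: F=112.5864 v=3.0022
1: F=-25.8716 v=-5.7241
2: F=100.9292 v=2.7025
3: F=-41.0365 v=-1.2145

k=0: u−w=37.4250, u+w=18.0630; √(b/2)=3.0083, √(2b)=6.0166; F=3.0083×37.425=112.5864, v=18.0630/6.0166=3.0022
k=1: u−w=-8.6000, u+w=-34.4400; √(b/2)=3.0083, √(2b)=6.0166; F=3.0083×(-8.6)=-25.8716, v=-34.4400/6.0166=-5.7241
k=2: u−w=33.5500, u+w=16.2600; √(b/2)=3.0083, √(2b)=6.0166; F=3.0083×33.55=100.9292, v=16.2600/6.0166=2.7025
k=3: u−w=-13.6410, u+w=-7.3070; √(b/2)=3.0083, √(2b)=6.0166; F=3.0083×(-13.641)=-41.0365, v=-7.3070/6.0166=-1.2145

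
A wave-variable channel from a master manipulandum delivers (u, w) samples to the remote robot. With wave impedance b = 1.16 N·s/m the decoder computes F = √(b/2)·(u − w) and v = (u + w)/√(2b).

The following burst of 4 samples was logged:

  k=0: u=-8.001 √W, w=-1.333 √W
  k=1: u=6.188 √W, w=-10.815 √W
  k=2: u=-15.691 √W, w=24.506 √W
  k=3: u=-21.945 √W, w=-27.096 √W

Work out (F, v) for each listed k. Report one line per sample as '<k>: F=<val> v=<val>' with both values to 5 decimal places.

k=0: u−w=-6.66800, u+w=-9.33400; √(b/2)=0.76158, √(2b)=1.52315; F=0.76158×(-6.668)=-5.07820, v=-9.33400/1.52315=-6.12807
k=1: u−w=17.00300, u+w=-4.62700; √(b/2)=0.76158, √(2b)=1.52315; F=0.76158×17.003=12.94910, v=-4.62700/1.52315=-3.03777
k=2: u−w=-40.19700, u+w=8.81500; √(b/2)=0.76158, √(2b)=1.52315; F=0.76158×(-40.197)=-30.61312, v=8.81500/1.52315=5.78733
k=3: u−w=5.15100, u+w=-49.04100; √(b/2)=0.76158, √(2b)=1.52315; F=0.76158×5.151=3.92288, v=-49.04100/1.52315=-32.19699

0: F=-5.07820 v=-6.12807
1: F=12.94910 v=-3.03777
2: F=-30.61312 v=5.78733
3: F=3.92288 v=-32.19699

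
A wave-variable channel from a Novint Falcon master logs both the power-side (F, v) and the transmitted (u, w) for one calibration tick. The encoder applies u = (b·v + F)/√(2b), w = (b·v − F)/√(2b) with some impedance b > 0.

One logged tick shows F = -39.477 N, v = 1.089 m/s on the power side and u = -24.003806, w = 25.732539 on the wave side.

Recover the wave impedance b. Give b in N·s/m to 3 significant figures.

b = 1.26 N·s/m

u + w = 1.728733;  u + w = √(2b)·v, so √(2b) = 1.728733/1.089 = 1.587450.
b = (√(2b))²/2 = 2.519997/2 = 1.259999.
(Check via u − w = 2F/√(2b): u − w = -49.736345, 2F/√(2b) = -49.736371.)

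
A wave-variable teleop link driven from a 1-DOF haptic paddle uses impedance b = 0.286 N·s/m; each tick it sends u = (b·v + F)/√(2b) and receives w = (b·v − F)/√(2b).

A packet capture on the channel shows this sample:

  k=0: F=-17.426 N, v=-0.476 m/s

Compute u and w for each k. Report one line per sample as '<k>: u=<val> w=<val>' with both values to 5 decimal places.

0: u=-23.22091 w=22.86091

k=0: b·v=0.286×(-0.476)=-0.13614; √(2b)=0.75631; u=(-0.13614+(-17.426))/0.75631=-23.22091, w=(-0.13614−(-17.426))/0.75631=22.86091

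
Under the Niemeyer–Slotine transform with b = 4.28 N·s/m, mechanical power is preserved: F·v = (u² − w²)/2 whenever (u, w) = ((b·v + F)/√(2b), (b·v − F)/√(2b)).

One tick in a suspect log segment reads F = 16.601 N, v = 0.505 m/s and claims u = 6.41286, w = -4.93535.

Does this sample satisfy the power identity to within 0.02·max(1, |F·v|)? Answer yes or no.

F·v = 16.601×0.505 = 8.38350 W.
(u² − w²)/2 = (41.12477 − 24.35768)/2 = 8.38355 W.
|Δ| = 0.00004;  2% of max(1, |F·v|) = 0.16767.

yes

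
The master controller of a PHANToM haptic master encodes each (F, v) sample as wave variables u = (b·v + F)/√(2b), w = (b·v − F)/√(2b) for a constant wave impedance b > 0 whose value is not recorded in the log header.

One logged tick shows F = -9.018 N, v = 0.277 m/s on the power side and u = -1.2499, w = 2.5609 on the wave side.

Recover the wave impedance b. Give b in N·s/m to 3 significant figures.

b = 11.2 N·s/m

u + w = 1.31100;  u + w = √(2b)·v, so √(2b) = 1.31100/0.277 = 4.73285.
b = (√(2b))²/2 = 22.39989/2 = 11.19994.
(Check via u − w = 2F/√(2b): u − w = -3.81080, 2F/√(2b) = -3.81081.)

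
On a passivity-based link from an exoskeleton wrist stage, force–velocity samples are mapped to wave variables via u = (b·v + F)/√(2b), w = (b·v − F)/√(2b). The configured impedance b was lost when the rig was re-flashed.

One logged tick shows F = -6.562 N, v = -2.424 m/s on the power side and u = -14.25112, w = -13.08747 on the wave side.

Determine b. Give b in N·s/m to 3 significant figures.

u + w = -27.3386;  u + w = √(2b)·v, so √(2b) = -27.3386/(-2.424) = 11.2783.
b = (√(2b))²/2 = 127.2000/2 = 63.6000.
(Check via u − w = 2F/√(2b): u − w = -1.1637, 2F/√(2b) = -1.1637.)

b = 63.6 N·s/m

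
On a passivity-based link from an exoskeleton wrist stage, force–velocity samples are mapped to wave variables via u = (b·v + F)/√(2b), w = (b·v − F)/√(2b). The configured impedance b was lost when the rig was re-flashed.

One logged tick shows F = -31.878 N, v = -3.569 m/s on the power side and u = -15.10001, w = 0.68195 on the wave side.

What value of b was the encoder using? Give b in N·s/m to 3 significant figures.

b = 8.16 N·s/m

u + w = -14.41806;  u + w = √(2b)·v, so √(2b) = -14.41806/(-3.569) = 4.03980.
b = (√(2b))²/2 = 16.32002/2 = 8.16001.
(Check via u − w = 2F/√(2b): u − w = -15.78196, 2F/√(2b) = -15.78195.)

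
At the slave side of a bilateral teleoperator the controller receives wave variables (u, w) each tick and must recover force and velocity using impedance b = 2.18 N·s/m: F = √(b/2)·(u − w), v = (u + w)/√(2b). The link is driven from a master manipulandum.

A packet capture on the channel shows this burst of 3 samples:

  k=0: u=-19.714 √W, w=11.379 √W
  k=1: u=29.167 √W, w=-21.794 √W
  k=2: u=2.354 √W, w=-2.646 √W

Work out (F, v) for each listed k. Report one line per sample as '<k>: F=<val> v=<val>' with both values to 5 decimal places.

k=0: u−w=-31.09300, u+w=-8.33500; √(b/2)=1.04403, √(2b)=2.08806; F=1.04403×(-31.093)=-32.46205, v=-8.33500/2.08806=-3.99174
k=1: u−w=50.96100, u+w=7.37300; √(b/2)=1.04403, √(2b)=2.08806; F=1.04403×50.961=53.20485, v=7.37300/2.08806=3.53103
k=2: u−w=5.00000, u+w=-0.29200; √(b/2)=1.04403, √(2b)=2.08806; F=1.04403×5.0=5.22015, v=-0.29200/2.08806=-0.13984

0: F=-32.46205 v=-3.99174
1: F=53.20485 v=3.53103
2: F=5.22015 v=-0.13984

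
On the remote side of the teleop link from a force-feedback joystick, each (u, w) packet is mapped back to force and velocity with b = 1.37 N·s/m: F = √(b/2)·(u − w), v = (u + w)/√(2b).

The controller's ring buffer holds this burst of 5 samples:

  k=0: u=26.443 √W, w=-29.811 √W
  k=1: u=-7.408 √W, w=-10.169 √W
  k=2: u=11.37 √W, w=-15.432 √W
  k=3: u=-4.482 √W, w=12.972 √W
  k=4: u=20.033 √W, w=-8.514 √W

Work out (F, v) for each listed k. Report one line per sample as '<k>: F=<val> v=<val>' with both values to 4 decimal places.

0: F=46.5585 v=-2.0347
1: F=2.2851 v=-10.6187
2: F=22.1826 v=-2.4539
3: F=-14.4458 v=5.1290
4: F=23.6268 v=6.9589

k=0: u−w=56.2540, u+w=-3.3680; √(b/2)=0.8276, √(2b)=1.6553; F=0.8276×56.254=46.5585, v=-3.3680/1.6553=-2.0347
k=1: u−w=2.7610, u+w=-17.5770; √(b/2)=0.8276, √(2b)=1.6553; F=0.8276×2.761=2.2851, v=-17.5770/1.6553=-10.6187
k=2: u−w=26.8020, u+w=-4.0620; √(b/2)=0.8276, √(2b)=1.6553; F=0.8276×26.802=22.1826, v=-4.0620/1.6553=-2.4539
k=3: u−w=-17.4540, u+w=8.4900; √(b/2)=0.8276, √(2b)=1.6553; F=0.8276×(-17.454)=-14.4458, v=8.4900/1.6553=5.1290
k=4: u−w=28.5470, u+w=11.5190; √(b/2)=0.8276, √(2b)=1.6553; F=0.8276×28.547=23.6268, v=11.5190/1.6553=6.9589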